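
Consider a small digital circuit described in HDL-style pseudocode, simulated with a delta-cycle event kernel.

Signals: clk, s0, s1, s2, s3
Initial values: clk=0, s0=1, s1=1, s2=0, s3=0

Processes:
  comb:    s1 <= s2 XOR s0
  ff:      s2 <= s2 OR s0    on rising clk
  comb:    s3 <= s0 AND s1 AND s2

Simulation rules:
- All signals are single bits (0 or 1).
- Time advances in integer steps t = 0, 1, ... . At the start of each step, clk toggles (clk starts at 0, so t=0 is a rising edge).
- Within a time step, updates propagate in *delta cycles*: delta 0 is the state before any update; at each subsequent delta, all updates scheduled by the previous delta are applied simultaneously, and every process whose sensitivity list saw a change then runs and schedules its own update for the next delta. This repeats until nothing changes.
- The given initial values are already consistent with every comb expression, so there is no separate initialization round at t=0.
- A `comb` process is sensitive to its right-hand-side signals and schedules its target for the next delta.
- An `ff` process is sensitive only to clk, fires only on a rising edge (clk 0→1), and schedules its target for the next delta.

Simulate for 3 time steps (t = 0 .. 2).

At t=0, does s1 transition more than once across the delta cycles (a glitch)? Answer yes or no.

[bits: s1,clk,s3,s0,s2]
t=0: Δ0=10010 Δ1=11010 Δ2=11011 Δ3=01111 Δ4=01011 | 4Δ
t=1: Δ0=01011 Δ1=00011 | 1Δ
t=2: Δ0=00011 Δ1=01011 | 1Δ

no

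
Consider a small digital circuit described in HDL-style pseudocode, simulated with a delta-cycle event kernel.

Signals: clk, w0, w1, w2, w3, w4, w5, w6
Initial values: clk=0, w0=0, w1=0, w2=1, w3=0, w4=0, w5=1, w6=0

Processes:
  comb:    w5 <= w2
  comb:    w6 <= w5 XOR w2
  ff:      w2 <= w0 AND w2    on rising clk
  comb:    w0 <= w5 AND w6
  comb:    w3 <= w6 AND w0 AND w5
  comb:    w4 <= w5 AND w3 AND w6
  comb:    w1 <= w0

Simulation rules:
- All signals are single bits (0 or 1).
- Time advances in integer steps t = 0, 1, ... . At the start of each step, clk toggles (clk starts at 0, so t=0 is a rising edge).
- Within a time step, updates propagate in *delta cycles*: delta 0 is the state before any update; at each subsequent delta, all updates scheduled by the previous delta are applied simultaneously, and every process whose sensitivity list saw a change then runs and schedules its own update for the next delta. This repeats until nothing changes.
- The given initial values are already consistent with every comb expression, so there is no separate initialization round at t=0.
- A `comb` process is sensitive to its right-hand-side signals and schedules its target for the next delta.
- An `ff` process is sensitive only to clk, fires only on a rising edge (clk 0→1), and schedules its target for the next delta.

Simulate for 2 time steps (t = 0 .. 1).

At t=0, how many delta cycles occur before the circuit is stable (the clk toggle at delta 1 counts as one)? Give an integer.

4

[bits: clk,w3,w1,w4,w5,w0,w2,w6]
t=0: Δ0=00001010 Δ1=10001010 Δ2=10001000 Δ3=10000001 Δ4=10000000 | 4Δ
t=1: Δ0=10000000 Δ1=00000000 | 1Δ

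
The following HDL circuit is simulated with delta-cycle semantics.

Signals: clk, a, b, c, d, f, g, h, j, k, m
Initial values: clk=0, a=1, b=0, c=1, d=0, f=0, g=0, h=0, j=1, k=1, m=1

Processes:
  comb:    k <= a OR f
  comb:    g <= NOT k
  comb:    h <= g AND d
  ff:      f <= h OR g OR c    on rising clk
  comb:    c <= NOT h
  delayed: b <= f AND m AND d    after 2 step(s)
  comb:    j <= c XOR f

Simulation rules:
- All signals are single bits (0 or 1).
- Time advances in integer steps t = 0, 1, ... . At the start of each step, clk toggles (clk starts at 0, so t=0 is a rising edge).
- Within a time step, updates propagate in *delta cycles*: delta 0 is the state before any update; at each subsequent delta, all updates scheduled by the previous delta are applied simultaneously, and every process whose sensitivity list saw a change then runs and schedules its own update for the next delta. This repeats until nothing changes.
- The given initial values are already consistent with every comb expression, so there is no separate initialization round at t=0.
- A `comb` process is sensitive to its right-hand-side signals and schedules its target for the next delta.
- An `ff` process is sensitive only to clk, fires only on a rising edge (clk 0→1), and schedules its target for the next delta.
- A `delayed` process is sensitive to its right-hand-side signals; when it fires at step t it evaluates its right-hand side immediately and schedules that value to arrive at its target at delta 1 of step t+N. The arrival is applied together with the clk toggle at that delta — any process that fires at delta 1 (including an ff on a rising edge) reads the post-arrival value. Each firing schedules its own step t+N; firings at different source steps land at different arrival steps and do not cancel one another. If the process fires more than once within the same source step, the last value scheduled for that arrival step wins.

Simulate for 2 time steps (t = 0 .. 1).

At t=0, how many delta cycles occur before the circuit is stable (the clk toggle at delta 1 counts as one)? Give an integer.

[bits: clk,a,f,g,c,j,h,d,b,m,k]
t=0: Δ0=01001100011 Δ1=11001100011 Δ2=11101100011 Δ3=11101000011 | 3Δ
t=1: Δ0=11101000011 Δ1=01101000011 | 1Δ

3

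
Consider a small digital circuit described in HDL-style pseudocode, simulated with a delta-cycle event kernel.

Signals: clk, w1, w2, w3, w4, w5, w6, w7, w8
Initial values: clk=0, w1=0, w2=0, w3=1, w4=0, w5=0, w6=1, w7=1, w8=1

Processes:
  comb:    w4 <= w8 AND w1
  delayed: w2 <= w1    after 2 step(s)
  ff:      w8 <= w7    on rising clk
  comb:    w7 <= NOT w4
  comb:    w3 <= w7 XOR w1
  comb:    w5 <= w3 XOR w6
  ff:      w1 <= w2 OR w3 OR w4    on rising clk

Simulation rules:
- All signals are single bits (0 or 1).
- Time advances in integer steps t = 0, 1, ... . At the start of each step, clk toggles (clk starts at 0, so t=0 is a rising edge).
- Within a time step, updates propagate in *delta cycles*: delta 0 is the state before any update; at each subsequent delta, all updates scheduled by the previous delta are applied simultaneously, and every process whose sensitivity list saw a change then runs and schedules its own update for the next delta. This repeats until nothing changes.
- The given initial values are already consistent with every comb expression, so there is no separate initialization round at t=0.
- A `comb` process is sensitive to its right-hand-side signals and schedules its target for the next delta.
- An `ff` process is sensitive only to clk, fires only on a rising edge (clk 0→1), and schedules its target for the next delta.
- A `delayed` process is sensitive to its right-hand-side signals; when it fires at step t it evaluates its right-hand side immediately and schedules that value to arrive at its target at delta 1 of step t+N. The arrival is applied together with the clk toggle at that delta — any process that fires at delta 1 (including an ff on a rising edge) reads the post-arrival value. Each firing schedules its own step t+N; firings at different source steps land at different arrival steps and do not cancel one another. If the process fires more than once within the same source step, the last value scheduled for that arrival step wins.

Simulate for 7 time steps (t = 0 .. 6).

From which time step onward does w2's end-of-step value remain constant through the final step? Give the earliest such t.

t0.Δ0 w3=1 w8=1 w2=0 w4=0 clk=0 w1=0 w6=1 w7=1 w5=0
t0.Δ1 w3=1 w8=1 w2=0 w4=0 clk=1 w1=0 w6=1 w7=1 w5=0
t0.Δ2 w3=1 w8=1 w2=0 w4=0 clk=1 w1=1 w6=1 w7=1 w5=0
t0.Δ3 w3=0 w8=1 w2=0 w4=1 clk=1 w1=1 w6=1 w7=1 w5=0
t0.Δ4 w3=0 w8=1 w2=0 w4=1 clk=1 w1=1 w6=1 w7=0 w5=1
t0.Δ5 w3=1 w8=1 w2=0 w4=1 clk=1 w1=1 w6=1 w7=0 w5=1
t0.Δ6 w3=1 w8=1 w2=0 w4=1 clk=1 w1=1 w6=1 w7=0 w5=0
t1.Δ0 w3=1 w8=1 w2=0 w4=1 clk=1 w1=1 w6=1 w7=0 w5=0
t1.Δ1 w3=1 w8=1 w2=0 w4=1 clk=0 w1=1 w6=1 w7=0 w5=0
t2.Δ0 w3=1 w8=1 w2=0 w4=1 clk=0 w1=1 w6=1 w7=0 w5=0
t2.Δ1 w3=1 w8=1 w2=1 w4=1 clk=1 w1=1 w6=1 w7=0 w5=0
t2.Δ2 w3=1 w8=0 w2=1 w4=1 clk=1 w1=1 w6=1 w7=0 w5=0
t2.Δ3 w3=1 w8=0 w2=1 w4=0 clk=1 w1=1 w6=1 w7=0 w5=0
t2.Δ4 w3=1 w8=0 w2=1 w4=0 clk=1 w1=1 w6=1 w7=1 w5=0
t2.Δ5 w3=0 w8=0 w2=1 w4=0 clk=1 w1=1 w6=1 w7=1 w5=0
t2.Δ6 w3=0 w8=0 w2=1 w4=0 clk=1 w1=1 w6=1 w7=1 w5=1
t3.Δ0 w3=0 w8=0 w2=1 w4=0 clk=1 w1=1 w6=1 w7=1 w5=1
t3.Δ1 w3=0 w8=0 w2=1 w4=0 clk=0 w1=1 w6=1 w7=1 w5=1
t4.Δ0 w3=0 w8=0 w2=1 w4=0 clk=0 w1=1 w6=1 w7=1 w5=1
t4.Δ1 w3=0 w8=0 w2=1 w4=0 clk=1 w1=1 w6=1 w7=1 w5=1
t4.Δ2 w3=0 w8=1 w2=1 w4=0 clk=1 w1=1 w6=1 w7=1 w5=1
t4.Δ3 w3=0 w8=1 w2=1 w4=1 clk=1 w1=1 w6=1 w7=1 w5=1
t4.Δ4 w3=0 w8=1 w2=1 w4=1 clk=1 w1=1 w6=1 w7=0 w5=1
t4.Δ5 w3=1 w8=1 w2=1 w4=1 clk=1 w1=1 w6=1 w7=0 w5=1
t4.Δ6 w3=1 w8=1 w2=1 w4=1 clk=1 w1=1 w6=1 w7=0 w5=0
t5.Δ0 w3=1 w8=1 w2=1 w4=1 clk=1 w1=1 w6=1 w7=0 w5=0
t5.Δ1 w3=1 w8=1 w2=1 w4=1 clk=0 w1=1 w6=1 w7=0 w5=0
t6.Δ0 w3=1 w8=1 w2=1 w4=1 clk=0 w1=1 w6=1 w7=0 w5=0
t6.Δ1 w3=1 w8=1 w2=1 w4=1 clk=1 w1=1 w6=1 w7=0 w5=0
t6.Δ2 w3=1 w8=0 w2=1 w4=1 clk=1 w1=1 w6=1 w7=0 w5=0
t6.Δ3 w3=1 w8=0 w2=1 w4=0 clk=1 w1=1 w6=1 w7=0 w5=0
t6.Δ4 w3=1 w8=0 w2=1 w4=0 clk=1 w1=1 w6=1 w7=1 w5=0
t6.Δ5 w3=0 w8=0 w2=1 w4=0 clk=1 w1=1 w6=1 w7=1 w5=0
t6.Δ6 w3=0 w8=0 w2=1 w4=0 clk=1 w1=1 w6=1 w7=1 w5=1

2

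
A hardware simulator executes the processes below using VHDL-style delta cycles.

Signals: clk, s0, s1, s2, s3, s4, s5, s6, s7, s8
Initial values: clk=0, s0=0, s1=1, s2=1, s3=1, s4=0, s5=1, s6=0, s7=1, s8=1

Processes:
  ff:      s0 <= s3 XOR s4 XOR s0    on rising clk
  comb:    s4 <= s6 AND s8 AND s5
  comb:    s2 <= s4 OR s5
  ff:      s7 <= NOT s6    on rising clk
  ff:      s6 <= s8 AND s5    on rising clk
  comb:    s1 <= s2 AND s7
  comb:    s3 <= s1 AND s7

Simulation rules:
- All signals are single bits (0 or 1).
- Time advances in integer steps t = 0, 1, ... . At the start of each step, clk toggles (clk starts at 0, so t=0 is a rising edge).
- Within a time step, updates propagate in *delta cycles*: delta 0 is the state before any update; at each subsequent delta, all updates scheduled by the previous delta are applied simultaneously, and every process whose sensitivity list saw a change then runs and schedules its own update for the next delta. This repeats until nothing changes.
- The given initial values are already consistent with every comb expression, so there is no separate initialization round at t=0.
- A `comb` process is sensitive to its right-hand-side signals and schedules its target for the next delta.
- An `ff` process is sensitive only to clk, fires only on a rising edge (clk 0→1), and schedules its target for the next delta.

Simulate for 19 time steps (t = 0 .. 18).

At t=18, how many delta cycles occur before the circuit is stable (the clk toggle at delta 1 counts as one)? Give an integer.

t0.Δ0 clk=0 s2=1 s6=0 s1=1 s4=0 s5=1 s0=0 s8=1 s7=1 s3=1
t0.Δ1 clk=1 s2=1 s6=0 s1=1 s4=0 s5=1 s0=0 s8=1 s7=1 s3=1
t0.Δ2 clk=1 s2=1 s6=1 s1=1 s4=0 s5=1 s0=1 s8=1 s7=1 s3=1
t0.Δ3 clk=1 s2=1 s6=1 s1=1 s4=1 s5=1 s0=1 s8=1 s7=1 s3=1
t1.Δ0 clk=1 s2=1 s6=1 s1=1 s4=1 s5=1 s0=1 s8=1 s7=1 s3=1
t1.Δ1 clk=0 s2=1 s6=1 s1=1 s4=1 s5=1 s0=1 s8=1 s7=1 s3=1
t2.Δ0 clk=0 s2=1 s6=1 s1=1 s4=1 s5=1 s0=1 s8=1 s7=1 s3=1
t2.Δ1 clk=1 s2=1 s6=1 s1=1 s4=1 s5=1 s0=1 s8=1 s7=1 s3=1
t2.Δ2 clk=1 s2=1 s6=1 s1=1 s4=1 s5=1 s0=1 s8=1 s7=0 s3=1
t2.Δ3 clk=1 s2=1 s6=1 s1=0 s4=1 s5=1 s0=1 s8=1 s7=0 s3=0
t3.Δ0 clk=1 s2=1 s6=1 s1=0 s4=1 s5=1 s0=1 s8=1 s7=0 s3=0
t3.Δ1 clk=0 s2=1 s6=1 s1=0 s4=1 s5=1 s0=1 s8=1 s7=0 s3=0
t4.Δ0 clk=0 s2=1 s6=1 s1=0 s4=1 s5=1 s0=1 s8=1 s7=0 s3=0
t4.Δ1 clk=1 s2=1 s6=1 s1=0 s4=1 s5=1 s0=1 s8=1 s7=0 s3=0
t4.Δ2 clk=1 s2=1 s6=1 s1=0 s4=1 s5=1 s0=0 s8=1 s7=0 s3=0
t5.Δ0 clk=1 s2=1 s6=1 s1=0 s4=1 s5=1 s0=0 s8=1 s7=0 s3=0
t5.Δ1 clk=0 s2=1 s6=1 s1=0 s4=1 s5=1 s0=0 s8=1 s7=0 s3=0
t6.Δ0 clk=0 s2=1 s6=1 s1=0 s4=1 s5=1 s0=0 s8=1 s7=0 s3=0
t6.Δ1 clk=1 s2=1 s6=1 s1=0 s4=1 s5=1 s0=0 s8=1 s7=0 s3=0
t6.Δ2 clk=1 s2=1 s6=1 s1=0 s4=1 s5=1 s0=1 s8=1 s7=0 s3=0
t7.Δ0 clk=1 s2=1 s6=1 s1=0 s4=1 s5=1 s0=1 s8=1 s7=0 s3=0
t7.Δ1 clk=0 s2=1 s6=1 s1=0 s4=1 s5=1 s0=1 s8=1 s7=0 s3=0
t8.Δ0 clk=0 s2=1 s6=1 s1=0 s4=1 s5=1 s0=1 s8=1 s7=0 s3=0
t8.Δ1 clk=1 s2=1 s6=1 s1=0 s4=1 s5=1 s0=1 s8=1 s7=0 s3=0
t8.Δ2 clk=1 s2=1 s6=1 s1=0 s4=1 s5=1 s0=0 s8=1 s7=0 s3=0
t9.Δ0 clk=1 s2=1 s6=1 s1=0 s4=1 s5=1 s0=0 s8=1 s7=0 s3=0
t9.Δ1 clk=0 s2=1 s6=1 s1=0 s4=1 s5=1 s0=0 s8=1 s7=0 s3=0
t10.Δ0 clk=0 s2=1 s6=1 s1=0 s4=1 s5=1 s0=0 s8=1 s7=0 s3=0
t10.Δ1 clk=1 s2=1 s6=1 s1=0 s4=1 s5=1 s0=0 s8=1 s7=0 s3=0
t10.Δ2 clk=1 s2=1 s6=1 s1=0 s4=1 s5=1 s0=1 s8=1 s7=0 s3=0
t11.Δ0 clk=1 s2=1 s6=1 s1=0 s4=1 s5=1 s0=1 s8=1 s7=0 s3=0
t11.Δ1 clk=0 s2=1 s6=1 s1=0 s4=1 s5=1 s0=1 s8=1 s7=0 s3=0
t12.Δ0 clk=0 s2=1 s6=1 s1=0 s4=1 s5=1 s0=1 s8=1 s7=0 s3=0
t12.Δ1 clk=1 s2=1 s6=1 s1=0 s4=1 s5=1 s0=1 s8=1 s7=0 s3=0
t12.Δ2 clk=1 s2=1 s6=1 s1=0 s4=1 s5=1 s0=0 s8=1 s7=0 s3=0
t13.Δ0 clk=1 s2=1 s6=1 s1=0 s4=1 s5=1 s0=0 s8=1 s7=0 s3=0
t13.Δ1 clk=0 s2=1 s6=1 s1=0 s4=1 s5=1 s0=0 s8=1 s7=0 s3=0
t14.Δ0 clk=0 s2=1 s6=1 s1=0 s4=1 s5=1 s0=0 s8=1 s7=0 s3=0
t14.Δ1 clk=1 s2=1 s6=1 s1=0 s4=1 s5=1 s0=0 s8=1 s7=0 s3=0
t14.Δ2 clk=1 s2=1 s6=1 s1=0 s4=1 s5=1 s0=1 s8=1 s7=0 s3=0
t15.Δ0 clk=1 s2=1 s6=1 s1=0 s4=1 s5=1 s0=1 s8=1 s7=0 s3=0
t15.Δ1 clk=0 s2=1 s6=1 s1=0 s4=1 s5=1 s0=1 s8=1 s7=0 s3=0
t16.Δ0 clk=0 s2=1 s6=1 s1=0 s4=1 s5=1 s0=1 s8=1 s7=0 s3=0
t16.Δ1 clk=1 s2=1 s6=1 s1=0 s4=1 s5=1 s0=1 s8=1 s7=0 s3=0
t16.Δ2 clk=1 s2=1 s6=1 s1=0 s4=1 s5=1 s0=0 s8=1 s7=0 s3=0
t17.Δ0 clk=1 s2=1 s6=1 s1=0 s4=1 s5=1 s0=0 s8=1 s7=0 s3=0
t17.Δ1 clk=0 s2=1 s6=1 s1=0 s4=1 s5=1 s0=0 s8=1 s7=0 s3=0
t18.Δ0 clk=0 s2=1 s6=1 s1=0 s4=1 s5=1 s0=0 s8=1 s7=0 s3=0
t18.Δ1 clk=1 s2=1 s6=1 s1=0 s4=1 s5=1 s0=0 s8=1 s7=0 s3=0
t18.Δ2 clk=1 s2=1 s6=1 s1=0 s4=1 s5=1 s0=1 s8=1 s7=0 s3=0

2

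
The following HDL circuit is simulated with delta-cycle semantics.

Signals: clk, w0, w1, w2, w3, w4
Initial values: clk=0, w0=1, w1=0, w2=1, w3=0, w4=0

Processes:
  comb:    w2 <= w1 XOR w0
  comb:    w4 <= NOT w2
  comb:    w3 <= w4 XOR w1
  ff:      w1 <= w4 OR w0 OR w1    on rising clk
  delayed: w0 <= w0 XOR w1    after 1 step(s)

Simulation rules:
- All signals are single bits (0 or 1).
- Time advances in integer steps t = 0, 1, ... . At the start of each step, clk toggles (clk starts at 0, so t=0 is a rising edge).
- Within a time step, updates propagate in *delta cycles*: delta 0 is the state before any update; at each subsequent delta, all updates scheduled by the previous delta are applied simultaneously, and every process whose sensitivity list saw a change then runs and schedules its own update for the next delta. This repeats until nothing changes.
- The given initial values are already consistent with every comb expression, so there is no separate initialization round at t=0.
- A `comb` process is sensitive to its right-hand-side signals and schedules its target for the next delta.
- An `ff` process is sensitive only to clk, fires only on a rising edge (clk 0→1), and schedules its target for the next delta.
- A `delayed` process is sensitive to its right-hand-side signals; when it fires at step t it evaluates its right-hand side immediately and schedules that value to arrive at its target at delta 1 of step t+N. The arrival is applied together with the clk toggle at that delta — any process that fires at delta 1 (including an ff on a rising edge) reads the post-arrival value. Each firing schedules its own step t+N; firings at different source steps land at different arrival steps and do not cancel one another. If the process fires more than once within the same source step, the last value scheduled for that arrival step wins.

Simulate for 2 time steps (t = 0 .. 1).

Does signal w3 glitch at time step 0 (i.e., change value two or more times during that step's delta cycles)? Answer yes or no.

t0.Δ0 w4=0 w1=0 w3=0 w2=1 w0=1 clk=0
t0.Δ1 w4=0 w1=0 w3=0 w2=1 w0=1 clk=1
t0.Δ2 w4=0 w1=1 w3=0 w2=1 w0=1 clk=1
t0.Δ3 w4=0 w1=1 w3=1 w2=0 w0=1 clk=1
t0.Δ4 w4=1 w1=1 w3=1 w2=0 w0=1 clk=1
t0.Δ5 w4=1 w1=1 w3=0 w2=0 w0=1 clk=1
t1.Δ0 w4=1 w1=1 w3=0 w2=0 w0=1 clk=1
t1.Δ1 w4=1 w1=1 w3=0 w2=0 w0=0 clk=0
t1.Δ2 w4=1 w1=1 w3=0 w2=1 w0=0 clk=0
t1.Δ3 w4=0 w1=1 w3=0 w2=1 w0=0 clk=0
t1.Δ4 w4=0 w1=1 w3=1 w2=1 w0=0 clk=0

yes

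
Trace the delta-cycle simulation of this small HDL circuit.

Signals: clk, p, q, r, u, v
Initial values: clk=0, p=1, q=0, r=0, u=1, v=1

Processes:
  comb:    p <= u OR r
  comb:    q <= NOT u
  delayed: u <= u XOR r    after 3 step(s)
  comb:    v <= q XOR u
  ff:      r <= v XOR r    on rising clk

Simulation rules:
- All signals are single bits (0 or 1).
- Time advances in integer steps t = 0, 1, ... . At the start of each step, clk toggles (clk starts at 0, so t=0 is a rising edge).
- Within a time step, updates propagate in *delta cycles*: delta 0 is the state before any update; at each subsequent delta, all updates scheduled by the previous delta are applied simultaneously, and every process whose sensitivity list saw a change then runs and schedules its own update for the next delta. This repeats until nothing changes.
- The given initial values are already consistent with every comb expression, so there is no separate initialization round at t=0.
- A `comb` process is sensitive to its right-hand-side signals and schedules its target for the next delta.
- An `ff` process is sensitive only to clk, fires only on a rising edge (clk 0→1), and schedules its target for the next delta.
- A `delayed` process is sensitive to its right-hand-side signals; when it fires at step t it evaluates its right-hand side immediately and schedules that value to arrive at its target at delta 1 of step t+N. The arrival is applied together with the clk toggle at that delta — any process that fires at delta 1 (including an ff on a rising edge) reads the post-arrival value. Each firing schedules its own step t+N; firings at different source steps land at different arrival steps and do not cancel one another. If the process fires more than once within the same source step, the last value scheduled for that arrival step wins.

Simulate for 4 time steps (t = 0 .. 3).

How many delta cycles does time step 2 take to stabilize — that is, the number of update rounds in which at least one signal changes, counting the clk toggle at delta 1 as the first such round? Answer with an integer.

t0.Δ0 clk=0 p=1 r=0 u=1 v=1 q=0
t0.Δ1 clk=1 p=1 r=0 u=1 v=1 q=0
t0.Δ2 clk=1 p=1 r=1 u=1 v=1 q=0
t1.Δ0 clk=1 p=1 r=1 u=1 v=1 q=0
t1.Δ1 clk=0 p=1 r=1 u=1 v=1 q=0
t2.Δ0 clk=0 p=1 r=1 u=1 v=1 q=0
t2.Δ1 clk=1 p=1 r=1 u=1 v=1 q=0
t2.Δ2 clk=1 p=1 r=0 u=1 v=1 q=0
t3.Δ0 clk=1 p=1 r=0 u=1 v=1 q=0
t3.Δ1 clk=0 p=1 r=0 u=0 v=1 q=0
t3.Δ2 clk=0 p=0 r=0 u=0 v=0 q=1
t3.Δ3 clk=0 p=0 r=0 u=0 v=1 q=1

2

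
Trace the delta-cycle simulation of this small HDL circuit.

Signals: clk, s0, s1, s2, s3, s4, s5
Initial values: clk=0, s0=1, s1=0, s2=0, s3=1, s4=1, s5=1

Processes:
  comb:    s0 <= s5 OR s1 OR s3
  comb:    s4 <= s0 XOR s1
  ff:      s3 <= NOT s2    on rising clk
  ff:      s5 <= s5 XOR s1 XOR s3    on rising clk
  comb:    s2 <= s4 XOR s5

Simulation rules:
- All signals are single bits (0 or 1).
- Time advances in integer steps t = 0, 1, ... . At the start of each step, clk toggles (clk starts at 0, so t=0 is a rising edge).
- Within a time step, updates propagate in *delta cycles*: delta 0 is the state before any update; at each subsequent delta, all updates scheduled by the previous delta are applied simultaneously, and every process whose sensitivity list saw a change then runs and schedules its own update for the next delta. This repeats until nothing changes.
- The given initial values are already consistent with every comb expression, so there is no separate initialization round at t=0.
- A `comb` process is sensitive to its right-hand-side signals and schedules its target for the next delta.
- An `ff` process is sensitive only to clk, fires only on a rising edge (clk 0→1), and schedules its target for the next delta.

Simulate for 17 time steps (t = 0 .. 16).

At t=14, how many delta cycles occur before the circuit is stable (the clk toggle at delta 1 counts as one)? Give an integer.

3

t0.Δ0 s3=1 clk=0 s1=0 s5=1 s4=1 s0=1 s2=0
t0.Δ1 s3=1 clk=1 s1=0 s5=1 s4=1 s0=1 s2=0
t0.Δ2 s3=1 clk=1 s1=0 s5=0 s4=1 s0=1 s2=0
t0.Δ3 s3=1 clk=1 s1=0 s5=0 s4=1 s0=1 s2=1
t1.Δ0 s3=1 clk=1 s1=0 s5=0 s4=1 s0=1 s2=1
t1.Δ1 s3=1 clk=0 s1=0 s5=0 s4=1 s0=1 s2=1
t2.Δ0 s3=1 clk=0 s1=0 s5=0 s4=1 s0=1 s2=1
t2.Δ1 s3=1 clk=1 s1=0 s5=0 s4=1 s0=1 s2=1
t2.Δ2 s3=0 clk=1 s1=0 s5=1 s4=1 s0=1 s2=1
t2.Δ3 s3=0 clk=1 s1=0 s5=1 s4=1 s0=1 s2=0
t3.Δ0 s3=0 clk=1 s1=0 s5=1 s4=1 s0=1 s2=0
t3.Δ1 s3=0 clk=0 s1=0 s5=1 s4=1 s0=1 s2=0
t4.Δ0 s3=0 clk=0 s1=0 s5=1 s4=1 s0=1 s2=0
t4.Δ1 s3=0 clk=1 s1=0 s5=1 s4=1 s0=1 s2=0
t4.Δ2 s3=1 clk=1 s1=0 s5=1 s4=1 s0=1 s2=0
t5.Δ0 s3=1 clk=1 s1=0 s5=1 s4=1 s0=1 s2=0
t5.Δ1 s3=1 clk=0 s1=0 s5=1 s4=1 s0=1 s2=0
t6.Δ0 s3=1 clk=0 s1=0 s5=1 s4=1 s0=1 s2=0
t6.Δ1 s3=1 clk=1 s1=0 s5=1 s4=1 s0=1 s2=0
t6.Δ2 s3=1 clk=1 s1=0 s5=0 s4=1 s0=1 s2=0
t6.Δ3 s3=1 clk=1 s1=0 s5=0 s4=1 s0=1 s2=1
t7.Δ0 s3=1 clk=1 s1=0 s5=0 s4=1 s0=1 s2=1
t7.Δ1 s3=1 clk=0 s1=0 s5=0 s4=1 s0=1 s2=1
t8.Δ0 s3=1 clk=0 s1=0 s5=0 s4=1 s0=1 s2=1
t8.Δ1 s3=1 clk=1 s1=0 s5=0 s4=1 s0=1 s2=1
t8.Δ2 s3=0 clk=1 s1=0 s5=1 s4=1 s0=1 s2=1
t8.Δ3 s3=0 clk=1 s1=0 s5=1 s4=1 s0=1 s2=0
t9.Δ0 s3=0 clk=1 s1=0 s5=1 s4=1 s0=1 s2=0
t9.Δ1 s3=0 clk=0 s1=0 s5=1 s4=1 s0=1 s2=0
t10.Δ0 s3=0 clk=0 s1=0 s5=1 s4=1 s0=1 s2=0
t10.Δ1 s3=0 clk=1 s1=0 s5=1 s4=1 s0=1 s2=0
t10.Δ2 s3=1 clk=1 s1=0 s5=1 s4=1 s0=1 s2=0
t11.Δ0 s3=1 clk=1 s1=0 s5=1 s4=1 s0=1 s2=0
t11.Δ1 s3=1 clk=0 s1=0 s5=1 s4=1 s0=1 s2=0
t12.Δ0 s3=1 clk=0 s1=0 s5=1 s4=1 s0=1 s2=0
t12.Δ1 s3=1 clk=1 s1=0 s5=1 s4=1 s0=1 s2=0
t12.Δ2 s3=1 clk=1 s1=0 s5=0 s4=1 s0=1 s2=0
t12.Δ3 s3=1 clk=1 s1=0 s5=0 s4=1 s0=1 s2=1
t13.Δ0 s3=1 clk=1 s1=0 s5=0 s4=1 s0=1 s2=1
t13.Δ1 s3=1 clk=0 s1=0 s5=0 s4=1 s0=1 s2=1
t14.Δ0 s3=1 clk=0 s1=0 s5=0 s4=1 s0=1 s2=1
t14.Δ1 s3=1 clk=1 s1=0 s5=0 s4=1 s0=1 s2=1
t14.Δ2 s3=0 clk=1 s1=0 s5=1 s4=1 s0=1 s2=1
t14.Δ3 s3=0 clk=1 s1=0 s5=1 s4=1 s0=1 s2=0
t15.Δ0 s3=0 clk=1 s1=0 s5=1 s4=1 s0=1 s2=0
t15.Δ1 s3=0 clk=0 s1=0 s5=1 s4=1 s0=1 s2=0
t16.Δ0 s3=0 clk=0 s1=0 s5=1 s4=1 s0=1 s2=0
t16.Δ1 s3=0 clk=1 s1=0 s5=1 s4=1 s0=1 s2=0
t16.Δ2 s3=1 clk=1 s1=0 s5=1 s4=1 s0=1 s2=0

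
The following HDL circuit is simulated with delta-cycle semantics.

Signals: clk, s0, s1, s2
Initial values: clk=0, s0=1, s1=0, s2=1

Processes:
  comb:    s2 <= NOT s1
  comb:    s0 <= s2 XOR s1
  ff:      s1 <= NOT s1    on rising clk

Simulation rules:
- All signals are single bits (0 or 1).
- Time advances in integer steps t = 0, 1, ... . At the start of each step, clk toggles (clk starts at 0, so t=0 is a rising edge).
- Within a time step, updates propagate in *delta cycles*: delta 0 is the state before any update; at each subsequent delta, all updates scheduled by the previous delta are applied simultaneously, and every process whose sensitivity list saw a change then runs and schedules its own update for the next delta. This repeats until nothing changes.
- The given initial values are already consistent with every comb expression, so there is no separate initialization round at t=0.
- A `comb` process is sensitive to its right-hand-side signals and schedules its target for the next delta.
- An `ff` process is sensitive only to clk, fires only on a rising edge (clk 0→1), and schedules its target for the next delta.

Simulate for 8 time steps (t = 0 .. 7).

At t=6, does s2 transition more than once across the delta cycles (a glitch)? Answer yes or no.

t=0 Δ0: s2=1 s0=1 clk=0 s1=0
  Δ1: clk:0→1
  Δ2: s1:0→1
  Δ3: s2:1→0, s0:1→0
  Δ4: s0:0→1
  (4Δ to stable)
t=1 Δ0: s2=0 s0=1 clk=1 s1=1
  Δ1: clk:1→0
  (1Δ to stable)
t=2 Δ0: s2=0 s0=1 clk=0 s1=1
  Δ1: clk:0→1
  Δ2: s1:1→0
  Δ3: s2:0→1, s0:1→0
  Δ4: s0:0→1
  (4Δ to stable)
t=3 Δ0: s2=1 s0=1 clk=1 s1=0
  Δ1: clk:1→0
  (1Δ to stable)
t=4 Δ0: s2=1 s0=1 clk=0 s1=0
  Δ1: clk:0→1
  Δ2: s1:0→1
  Δ3: s2:1→0, s0:1→0
  Δ4: s0:0→1
  (4Δ to stable)
t=5 Δ0: s2=0 s0=1 clk=1 s1=1
  Δ1: clk:1→0
  (1Δ to stable)
t=6 Δ0: s2=0 s0=1 clk=0 s1=1
  Δ1: clk:0→1
  Δ2: s1:1→0
  Δ3: s2:0→1, s0:1→0
  Δ4: s0:0→1
  (4Δ to stable)
t=7 Δ0: s2=1 s0=1 clk=1 s1=0
  Δ1: clk:1→0
  (1Δ to stable)

no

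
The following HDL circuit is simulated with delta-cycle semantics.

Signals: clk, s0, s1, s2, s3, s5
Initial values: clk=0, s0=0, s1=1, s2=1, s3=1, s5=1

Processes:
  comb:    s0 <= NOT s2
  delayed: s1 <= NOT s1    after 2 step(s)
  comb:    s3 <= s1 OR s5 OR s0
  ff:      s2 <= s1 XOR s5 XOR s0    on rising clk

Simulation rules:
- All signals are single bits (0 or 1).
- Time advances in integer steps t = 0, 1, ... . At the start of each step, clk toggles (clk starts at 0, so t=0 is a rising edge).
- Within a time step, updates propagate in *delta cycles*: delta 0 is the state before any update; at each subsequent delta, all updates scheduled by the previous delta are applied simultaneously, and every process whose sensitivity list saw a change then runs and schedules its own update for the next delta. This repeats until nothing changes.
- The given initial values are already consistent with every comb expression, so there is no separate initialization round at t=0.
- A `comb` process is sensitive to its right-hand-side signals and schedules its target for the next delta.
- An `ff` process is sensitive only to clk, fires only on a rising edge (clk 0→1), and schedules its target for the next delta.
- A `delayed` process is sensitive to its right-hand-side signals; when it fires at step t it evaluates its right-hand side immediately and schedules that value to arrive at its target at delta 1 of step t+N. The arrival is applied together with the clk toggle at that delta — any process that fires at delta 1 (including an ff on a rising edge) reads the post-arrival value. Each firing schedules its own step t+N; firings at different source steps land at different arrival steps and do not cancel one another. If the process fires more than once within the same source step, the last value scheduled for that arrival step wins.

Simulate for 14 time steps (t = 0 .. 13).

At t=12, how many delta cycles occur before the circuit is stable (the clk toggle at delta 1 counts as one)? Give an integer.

3

t0.Δ0 s0=0 s1=1 clk=0 s3=1 s5=1 s2=1
t0.Δ1 s0=0 s1=1 clk=1 s3=1 s5=1 s2=1
t0.Δ2 s0=0 s1=1 clk=1 s3=1 s5=1 s2=0
t0.Δ3 s0=1 s1=1 clk=1 s3=1 s5=1 s2=0
t1.Δ0 s0=1 s1=1 clk=1 s3=1 s5=1 s2=0
t1.Δ1 s0=1 s1=1 clk=0 s3=1 s5=1 s2=0
t2.Δ0 s0=1 s1=1 clk=0 s3=1 s5=1 s2=0
t2.Δ1 s0=1 s1=1 clk=1 s3=1 s5=1 s2=0
t2.Δ2 s0=1 s1=1 clk=1 s3=1 s5=1 s2=1
t2.Δ3 s0=0 s1=1 clk=1 s3=1 s5=1 s2=1
t3.Δ0 s0=0 s1=1 clk=1 s3=1 s5=1 s2=1
t3.Δ1 s0=0 s1=1 clk=0 s3=1 s5=1 s2=1
t4.Δ0 s0=0 s1=1 clk=0 s3=1 s5=1 s2=1
t4.Δ1 s0=0 s1=1 clk=1 s3=1 s5=1 s2=1
t4.Δ2 s0=0 s1=1 clk=1 s3=1 s5=1 s2=0
t4.Δ3 s0=1 s1=1 clk=1 s3=1 s5=1 s2=0
t5.Δ0 s0=1 s1=1 clk=1 s3=1 s5=1 s2=0
t5.Δ1 s0=1 s1=1 clk=0 s3=1 s5=1 s2=0
t6.Δ0 s0=1 s1=1 clk=0 s3=1 s5=1 s2=0
t6.Δ1 s0=1 s1=1 clk=1 s3=1 s5=1 s2=0
t6.Δ2 s0=1 s1=1 clk=1 s3=1 s5=1 s2=1
t6.Δ3 s0=0 s1=1 clk=1 s3=1 s5=1 s2=1
t7.Δ0 s0=0 s1=1 clk=1 s3=1 s5=1 s2=1
t7.Δ1 s0=0 s1=1 clk=0 s3=1 s5=1 s2=1
t8.Δ0 s0=0 s1=1 clk=0 s3=1 s5=1 s2=1
t8.Δ1 s0=0 s1=1 clk=1 s3=1 s5=1 s2=1
t8.Δ2 s0=0 s1=1 clk=1 s3=1 s5=1 s2=0
t8.Δ3 s0=1 s1=1 clk=1 s3=1 s5=1 s2=0
t9.Δ0 s0=1 s1=1 clk=1 s3=1 s5=1 s2=0
t9.Δ1 s0=1 s1=1 clk=0 s3=1 s5=1 s2=0
t10.Δ0 s0=1 s1=1 clk=0 s3=1 s5=1 s2=0
t10.Δ1 s0=1 s1=1 clk=1 s3=1 s5=1 s2=0
t10.Δ2 s0=1 s1=1 clk=1 s3=1 s5=1 s2=1
t10.Δ3 s0=0 s1=1 clk=1 s3=1 s5=1 s2=1
t11.Δ0 s0=0 s1=1 clk=1 s3=1 s5=1 s2=1
t11.Δ1 s0=0 s1=1 clk=0 s3=1 s5=1 s2=1
t12.Δ0 s0=0 s1=1 clk=0 s3=1 s5=1 s2=1
t12.Δ1 s0=0 s1=1 clk=1 s3=1 s5=1 s2=1
t12.Δ2 s0=0 s1=1 clk=1 s3=1 s5=1 s2=0
t12.Δ3 s0=1 s1=1 clk=1 s3=1 s5=1 s2=0
t13.Δ0 s0=1 s1=1 clk=1 s3=1 s5=1 s2=0
t13.Δ1 s0=1 s1=1 clk=0 s3=1 s5=1 s2=0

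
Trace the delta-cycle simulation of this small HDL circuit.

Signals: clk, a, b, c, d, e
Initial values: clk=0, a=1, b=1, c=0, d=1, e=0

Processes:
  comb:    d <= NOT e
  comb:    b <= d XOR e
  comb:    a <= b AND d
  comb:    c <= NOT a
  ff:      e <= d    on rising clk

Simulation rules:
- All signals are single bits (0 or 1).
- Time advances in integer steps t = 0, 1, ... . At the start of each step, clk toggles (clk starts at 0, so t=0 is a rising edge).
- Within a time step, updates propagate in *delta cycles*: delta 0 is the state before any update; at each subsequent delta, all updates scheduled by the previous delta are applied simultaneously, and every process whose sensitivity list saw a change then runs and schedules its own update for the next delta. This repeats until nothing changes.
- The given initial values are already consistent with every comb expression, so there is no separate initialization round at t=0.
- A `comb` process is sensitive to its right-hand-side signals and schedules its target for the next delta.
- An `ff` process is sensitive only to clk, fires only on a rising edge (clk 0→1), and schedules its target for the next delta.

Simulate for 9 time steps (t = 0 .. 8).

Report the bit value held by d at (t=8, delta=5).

0

[bits: clk,a,b,e,c,d]
t=0: Δ0=011001 Δ1=111001 Δ2=111101 Δ3=110100 Δ4=101100 Δ5=101110 | 5Δ
t=1: Δ0=101110 Δ1=001110 | 1Δ
t=2: Δ0=001110 Δ1=101110 Δ2=101010 Δ3=100011 Δ4=101011 Δ5=111011 Δ6=111001 | 6Δ
t=3: Δ0=111001 Δ1=011001 | 1Δ
t=4: Δ0=011001 Δ1=111001 Δ2=111101 Δ3=110100 Δ4=101100 Δ5=101110 | 5Δ
t=5: Δ0=101110 Δ1=001110 | 1Δ
t=6: Δ0=001110 Δ1=101110 Δ2=101010 Δ3=100011 Δ4=101011 Δ5=111011 Δ6=111001 | 6Δ
t=7: Δ0=111001 Δ1=011001 | 1Δ
t=8: Δ0=011001 Δ1=111001 Δ2=111101 Δ3=110100 Δ4=101100 Δ5=101110 | 5Δ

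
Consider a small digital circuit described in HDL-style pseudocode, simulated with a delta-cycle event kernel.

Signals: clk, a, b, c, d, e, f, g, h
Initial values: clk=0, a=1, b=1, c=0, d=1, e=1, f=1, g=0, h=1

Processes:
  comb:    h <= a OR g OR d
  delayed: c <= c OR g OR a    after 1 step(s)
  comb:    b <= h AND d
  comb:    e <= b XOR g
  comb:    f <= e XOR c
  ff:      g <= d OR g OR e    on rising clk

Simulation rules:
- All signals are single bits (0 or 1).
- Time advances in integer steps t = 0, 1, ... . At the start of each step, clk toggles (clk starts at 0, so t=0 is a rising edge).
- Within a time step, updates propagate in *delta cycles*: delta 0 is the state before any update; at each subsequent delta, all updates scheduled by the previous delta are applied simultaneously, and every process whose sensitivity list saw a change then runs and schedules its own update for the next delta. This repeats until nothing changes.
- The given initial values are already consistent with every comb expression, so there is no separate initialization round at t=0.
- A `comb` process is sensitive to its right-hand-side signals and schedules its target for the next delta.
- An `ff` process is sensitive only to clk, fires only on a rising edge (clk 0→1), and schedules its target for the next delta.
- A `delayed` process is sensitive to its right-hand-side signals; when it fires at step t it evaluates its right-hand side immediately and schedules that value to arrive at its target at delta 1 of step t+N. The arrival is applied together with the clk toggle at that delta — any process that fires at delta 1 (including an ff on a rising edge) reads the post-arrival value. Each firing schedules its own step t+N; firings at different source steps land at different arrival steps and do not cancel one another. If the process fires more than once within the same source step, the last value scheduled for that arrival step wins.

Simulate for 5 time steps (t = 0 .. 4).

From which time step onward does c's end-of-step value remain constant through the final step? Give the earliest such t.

t0.Δ0 e=1 f=1 h=1 clk=0 b=1 c=0 g=0 a=1 d=1
t0.Δ1 e=1 f=1 h=1 clk=1 b=1 c=0 g=0 a=1 d=1
t0.Δ2 e=1 f=1 h=1 clk=1 b=1 c=0 g=1 a=1 d=1
t0.Δ3 e=0 f=1 h=1 clk=1 b=1 c=0 g=1 a=1 d=1
t0.Δ4 e=0 f=0 h=1 clk=1 b=1 c=0 g=1 a=1 d=1
t1.Δ0 e=0 f=0 h=1 clk=1 b=1 c=0 g=1 a=1 d=1
t1.Δ1 e=0 f=0 h=1 clk=0 b=1 c=1 g=1 a=1 d=1
t1.Δ2 e=0 f=1 h=1 clk=0 b=1 c=1 g=1 a=1 d=1
t2.Δ0 e=0 f=1 h=1 clk=0 b=1 c=1 g=1 a=1 d=1
t2.Δ1 e=0 f=1 h=1 clk=1 b=1 c=1 g=1 a=1 d=1
t3.Δ0 e=0 f=1 h=1 clk=1 b=1 c=1 g=1 a=1 d=1
t3.Δ1 e=0 f=1 h=1 clk=0 b=1 c=1 g=1 a=1 d=1
t4.Δ0 e=0 f=1 h=1 clk=0 b=1 c=1 g=1 a=1 d=1
t4.Δ1 e=0 f=1 h=1 clk=1 b=1 c=1 g=1 a=1 d=1

1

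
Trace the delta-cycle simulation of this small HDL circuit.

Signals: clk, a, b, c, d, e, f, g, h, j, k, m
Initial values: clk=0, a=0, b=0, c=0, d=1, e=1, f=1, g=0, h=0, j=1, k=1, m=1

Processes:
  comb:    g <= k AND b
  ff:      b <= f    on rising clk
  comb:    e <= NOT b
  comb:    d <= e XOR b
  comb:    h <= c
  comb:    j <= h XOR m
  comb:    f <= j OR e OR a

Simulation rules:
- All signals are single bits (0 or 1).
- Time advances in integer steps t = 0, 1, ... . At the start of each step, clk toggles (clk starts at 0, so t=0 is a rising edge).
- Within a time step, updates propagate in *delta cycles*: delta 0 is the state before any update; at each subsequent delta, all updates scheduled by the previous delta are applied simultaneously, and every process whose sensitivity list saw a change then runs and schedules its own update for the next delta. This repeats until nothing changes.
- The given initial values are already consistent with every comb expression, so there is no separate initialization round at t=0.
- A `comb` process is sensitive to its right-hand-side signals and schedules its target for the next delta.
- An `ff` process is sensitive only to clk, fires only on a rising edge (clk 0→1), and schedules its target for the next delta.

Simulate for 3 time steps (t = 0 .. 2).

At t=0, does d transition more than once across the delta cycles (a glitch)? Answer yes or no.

t0.Δ0 g=0 h=0 clk=0 k=1 f=1 b=0 e=1 j=1 m=1 c=0 a=0 d=1
t0.Δ1 g=0 h=0 clk=1 k=1 f=1 b=0 e=1 j=1 m=1 c=0 a=0 d=1
t0.Δ2 g=0 h=0 clk=1 k=1 f=1 b=1 e=1 j=1 m=1 c=0 a=0 d=1
t0.Δ3 g=1 h=0 clk=1 k=1 f=1 b=1 e=0 j=1 m=1 c=0 a=0 d=0
t0.Δ4 g=1 h=0 clk=1 k=1 f=1 b=1 e=0 j=1 m=1 c=0 a=0 d=1
t1.Δ0 g=1 h=0 clk=1 k=1 f=1 b=1 e=0 j=1 m=1 c=0 a=0 d=1
t1.Δ1 g=1 h=0 clk=0 k=1 f=1 b=1 e=0 j=1 m=1 c=0 a=0 d=1
t2.Δ0 g=1 h=0 clk=0 k=1 f=1 b=1 e=0 j=1 m=1 c=0 a=0 d=1
t2.Δ1 g=1 h=0 clk=1 k=1 f=1 b=1 e=0 j=1 m=1 c=0 a=0 d=1

yes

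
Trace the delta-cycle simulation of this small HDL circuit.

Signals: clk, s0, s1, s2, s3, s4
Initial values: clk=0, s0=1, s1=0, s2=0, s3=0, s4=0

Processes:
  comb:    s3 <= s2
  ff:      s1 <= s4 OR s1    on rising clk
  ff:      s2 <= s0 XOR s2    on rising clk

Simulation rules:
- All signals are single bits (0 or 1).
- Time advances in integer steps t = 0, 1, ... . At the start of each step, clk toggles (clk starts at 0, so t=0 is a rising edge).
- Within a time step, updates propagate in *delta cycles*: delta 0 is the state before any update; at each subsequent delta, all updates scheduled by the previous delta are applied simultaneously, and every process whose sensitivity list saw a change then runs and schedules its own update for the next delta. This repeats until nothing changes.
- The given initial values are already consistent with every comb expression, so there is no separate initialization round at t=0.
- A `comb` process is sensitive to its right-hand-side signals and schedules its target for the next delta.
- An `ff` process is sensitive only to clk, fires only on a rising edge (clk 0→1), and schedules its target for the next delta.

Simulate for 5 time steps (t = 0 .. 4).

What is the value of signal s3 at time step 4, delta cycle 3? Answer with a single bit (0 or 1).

1

t=0 Δ0: s0=1 s4=0 s1=0 s2=0 clk=0 s3=0
  Δ1: clk:0→1
  Δ2: s2:0→1
  Δ3: s3:0→1
  (3Δ to stable)
t=1 Δ0: s0=1 s4=0 s1=0 s2=1 clk=1 s3=1
  Δ1: clk:1→0
  (1Δ to stable)
t=2 Δ0: s0=1 s4=0 s1=0 s2=1 clk=0 s3=1
  Δ1: clk:0→1
  Δ2: s2:1→0
  Δ3: s3:1→0
  (3Δ to stable)
t=3 Δ0: s0=1 s4=0 s1=0 s2=0 clk=1 s3=0
  Δ1: clk:1→0
  (1Δ to stable)
t=4 Δ0: s0=1 s4=0 s1=0 s2=0 clk=0 s3=0
  Δ1: clk:0→1
  Δ2: s2:0→1
  Δ3: s3:0→1
  (3Δ to stable)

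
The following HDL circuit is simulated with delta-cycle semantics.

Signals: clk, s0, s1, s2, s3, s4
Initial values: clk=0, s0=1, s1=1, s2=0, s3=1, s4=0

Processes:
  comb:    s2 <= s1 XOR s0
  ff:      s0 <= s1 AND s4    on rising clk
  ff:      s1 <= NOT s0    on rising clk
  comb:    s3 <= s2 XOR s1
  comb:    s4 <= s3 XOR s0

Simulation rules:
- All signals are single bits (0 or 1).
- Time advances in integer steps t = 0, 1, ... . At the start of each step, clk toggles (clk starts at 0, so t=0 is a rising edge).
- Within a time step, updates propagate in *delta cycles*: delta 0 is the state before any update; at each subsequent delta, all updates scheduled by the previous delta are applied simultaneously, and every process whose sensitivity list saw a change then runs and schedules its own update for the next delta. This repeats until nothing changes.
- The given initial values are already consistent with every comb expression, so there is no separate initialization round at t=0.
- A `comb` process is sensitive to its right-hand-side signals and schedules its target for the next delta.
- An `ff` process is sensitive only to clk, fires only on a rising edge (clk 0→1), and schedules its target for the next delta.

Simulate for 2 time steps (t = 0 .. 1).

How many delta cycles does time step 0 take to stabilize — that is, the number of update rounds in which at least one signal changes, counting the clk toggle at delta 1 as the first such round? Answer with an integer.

t0.Δ0 s0=1 s4=0 s1=1 clk=0 s2=0 s3=1
t0.Δ1 s0=1 s4=0 s1=1 clk=1 s2=0 s3=1
t0.Δ2 s0=0 s4=0 s1=0 clk=1 s2=0 s3=1
t0.Δ3 s0=0 s4=1 s1=0 clk=1 s2=0 s3=0
t0.Δ4 s0=0 s4=0 s1=0 clk=1 s2=0 s3=0
t1.Δ0 s0=0 s4=0 s1=0 clk=1 s2=0 s3=0
t1.Δ1 s0=0 s4=0 s1=0 clk=0 s2=0 s3=0

4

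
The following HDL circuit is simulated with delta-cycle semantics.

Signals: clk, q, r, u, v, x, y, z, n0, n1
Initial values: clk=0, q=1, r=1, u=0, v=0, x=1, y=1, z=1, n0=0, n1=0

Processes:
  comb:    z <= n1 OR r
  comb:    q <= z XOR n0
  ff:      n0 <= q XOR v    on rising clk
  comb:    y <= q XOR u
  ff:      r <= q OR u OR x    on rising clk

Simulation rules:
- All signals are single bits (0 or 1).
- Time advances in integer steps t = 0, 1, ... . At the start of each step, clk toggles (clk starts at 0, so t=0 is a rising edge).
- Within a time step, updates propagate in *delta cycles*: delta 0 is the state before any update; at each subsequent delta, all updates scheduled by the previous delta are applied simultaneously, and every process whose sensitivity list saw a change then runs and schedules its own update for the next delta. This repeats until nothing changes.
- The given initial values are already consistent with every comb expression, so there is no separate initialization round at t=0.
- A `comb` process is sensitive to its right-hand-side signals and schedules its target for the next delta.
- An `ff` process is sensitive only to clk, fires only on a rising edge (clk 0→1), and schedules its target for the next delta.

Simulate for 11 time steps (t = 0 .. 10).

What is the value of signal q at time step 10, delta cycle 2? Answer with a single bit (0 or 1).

0

t0.Δ0 clk=0 n0=0 u=0 r=1 n1=0 v=0 q=1 z=1 x=1 y=1
t0.Δ1 clk=1 n0=0 u=0 r=1 n1=0 v=0 q=1 z=1 x=1 y=1
t0.Δ2 clk=1 n0=1 u=0 r=1 n1=0 v=0 q=1 z=1 x=1 y=1
t0.Δ3 clk=1 n0=1 u=0 r=1 n1=0 v=0 q=0 z=1 x=1 y=1
t0.Δ4 clk=1 n0=1 u=0 r=1 n1=0 v=0 q=0 z=1 x=1 y=0
t1.Δ0 clk=1 n0=1 u=0 r=1 n1=0 v=0 q=0 z=1 x=1 y=0
t1.Δ1 clk=0 n0=1 u=0 r=1 n1=0 v=0 q=0 z=1 x=1 y=0
t2.Δ0 clk=0 n0=1 u=0 r=1 n1=0 v=0 q=0 z=1 x=1 y=0
t2.Δ1 clk=1 n0=1 u=0 r=1 n1=0 v=0 q=0 z=1 x=1 y=0
t2.Δ2 clk=1 n0=0 u=0 r=1 n1=0 v=0 q=0 z=1 x=1 y=0
t2.Δ3 clk=1 n0=0 u=0 r=1 n1=0 v=0 q=1 z=1 x=1 y=0
t2.Δ4 clk=1 n0=0 u=0 r=1 n1=0 v=0 q=1 z=1 x=1 y=1
t3.Δ0 clk=1 n0=0 u=0 r=1 n1=0 v=0 q=1 z=1 x=1 y=1
t3.Δ1 clk=0 n0=0 u=0 r=1 n1=0 v=0 q=1 z=1 x=1 y=1
t4.Δ0 clk=0 n0=0 u=0 r=1 n1=0 v=0 q=1 z=1 x=1 y=1
t4.Δ1 clk=1 n0=0 u=0 r=1 n1=0 v=0 q=1 z=1 x=1 y=1
t4.Δ2 clk=1 n0=1 u=0 r=1 n1=0 v=0 q=1 z=1 x=1 y=1
t4.Δ3 clk=1 n0=1 u=0 r=1 n1=0 v=0 q=0 z=1 x=1 y=1
t4.Δ4 clk=1 n0=1 u=0 r=1 n1=0 v=0 q=0 z=1 x=1 y=0
t5.Δ0 clk=1 n0=1 u=0 r=1 n1=0 v=0 q=0 z=1 x=1 y=0
t5.Δ1 clk=0 n0=1 u=0 r=1 n1=0 v=0 q=0 z=1 x=1 y=0
t6.Δ0 clk=0 n0=1 u=0 r=1 n1=0 v=0 q=0 z=1 x=1 y=0
t6.Δ1 clk=1 n0=1 u=0 r=1 n1=0 v=0 q=0 z=1 x=1 y=0
t6.Δ2 clk=1 n0=0 u=0 r=1 n1=0 v=0 q=0 z=1 x=1 y=0
t6.Δ3 clk=1 n0=0 u=0 r=1 n1=0 v=0 q=1 z=1 x=1 y=0
t6.Δ4 clk=1 n0=0 u=0 r=1 n1=0 v=0 q=1 z=1 x=1 y=1
t7.Δ0 clk=1 n0=0 u=0 r=1 n1=0 v=0 q=1 z=1 x=1 y=1
t7.Δ1 clk=0 n0=0 u=0 r=1 n1=0 v=0 q=1 z=1 x=1 y=1
t8.Δ0 clk=0 n0=0 u=0 r=1 n1=0 v=0 q=1 z=1 x=1 y=1
t8.Δ1 clk=1 n0=0 u=0 r=1 n1=0 v=0 q=1 z=1 x=1 y=1
t8.Δ2 clk=1 n0=1 u=0 r=1 n1=0 v=0 q=1 z=1 x=1 y=1
t8.Δ3 clk=1 n0=1 u=0 r=1 n1=0 v=0 q=0 z=1 x=1 y=1
t8.Δ4 clk=1 n0=1 u=0 r=1 n1=0 v=0 q=0 z=1 x=1 y=0
t9.Δ0 clk=1 n0=1 u=0 r=1 n1=0 v=0 q=0 z=1 x=1 y=0
t9.Δ1 clk=0 n0=1 u=0 r=1 n1=0 v=0 q=0 z=1 x=1 y=0
t10.Δ0 clk=0 n0=1 u=0 r=1 n1=0 v=0 q=0 z=1 x=1 y=0
t10.Δ1 clk=1 n0=1 u=0 r=1 n1=0 v=0 q=0 z=1 x=1 y=0
t10.Δ2 clk=1 n0=0 u=0 r=1 n1=0 v=0 q=0 z=1 x=1 y=0
t10.Δ3 clk=1 n0=0 u=0 r=1 n1=0 v=0 q=1 z=1 x=1 y=0
t10.Δ4 clk=1 n0=0 u=0 r=1 n1=0 v=0 q=1 z=1 x=1 y=1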